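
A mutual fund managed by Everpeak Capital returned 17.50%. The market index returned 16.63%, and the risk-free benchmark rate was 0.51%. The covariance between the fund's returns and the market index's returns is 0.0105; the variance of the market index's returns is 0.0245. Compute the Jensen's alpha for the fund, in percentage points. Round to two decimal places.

β = Cov / Var = 0.0105 / 0.0245 = 0.4286
E[R] = Rf + β(Rm − Rf) = 0.51% + 0.4286 × (16.63% − 0.51%) = 7.4190%
α = Rp − E[R] = 17.50% − 7.4190% = 10.0810

10.08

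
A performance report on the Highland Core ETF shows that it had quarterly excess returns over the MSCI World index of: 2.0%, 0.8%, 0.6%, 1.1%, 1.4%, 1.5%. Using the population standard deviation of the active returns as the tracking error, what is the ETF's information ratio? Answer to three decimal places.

2.656

r̄ = (2 + 0.8 + 0.6 + 1.1 + 1.4 + 1.5) / 6 = 1.2333%
Population σ = √[Σ(r − r̄)² / 6] = √[1.2933 / 6] = √0.2156 = 0.4643%
IR = r̄ / tracking error = 1.2333 / 0.4643 = 2.6563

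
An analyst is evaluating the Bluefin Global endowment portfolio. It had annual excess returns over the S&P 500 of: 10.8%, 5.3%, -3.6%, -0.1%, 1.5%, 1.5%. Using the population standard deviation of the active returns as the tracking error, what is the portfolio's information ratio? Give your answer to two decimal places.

0.57

μ = (10.8 + 5.3 − 3.6 − 0.1 + 1.5 + 1.5) / 6 = 2.5667%
Σ(r − μ)² = 122.6733; population σ = √(122.6733/6) = 4.5217%
IR = μ / tracking error = 2.5667 / 4.5217 = 0.5676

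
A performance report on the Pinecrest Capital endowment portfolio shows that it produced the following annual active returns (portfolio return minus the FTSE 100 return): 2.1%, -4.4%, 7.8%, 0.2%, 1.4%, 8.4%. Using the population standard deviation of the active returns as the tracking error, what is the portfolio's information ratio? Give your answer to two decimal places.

0.58

μ = (2.1 − 4.4 + 7.8 + 0.2 + 1.4 + 8.4) / 6 = 15.50 / 6 = 2.5833%
Population σ = √[Σ(r − μ)² / 6] = √[117.1283 / 6] = √19.5214 = 4.4183%
IR = μ / tracking error = 2.5833 / 4.4183 = 0.5847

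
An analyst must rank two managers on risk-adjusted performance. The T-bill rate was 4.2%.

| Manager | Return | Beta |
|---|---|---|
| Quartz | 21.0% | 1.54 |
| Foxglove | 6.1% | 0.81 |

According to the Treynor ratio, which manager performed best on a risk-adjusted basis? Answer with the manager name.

Quartz: Treynor = (21.0% − 4.2%) / 1.54 = 10.909
Foxglove: Treynor = (6.1% − 4.2%) / 0.81 = 2.346
Highest: Quartz (10.909).

Quartz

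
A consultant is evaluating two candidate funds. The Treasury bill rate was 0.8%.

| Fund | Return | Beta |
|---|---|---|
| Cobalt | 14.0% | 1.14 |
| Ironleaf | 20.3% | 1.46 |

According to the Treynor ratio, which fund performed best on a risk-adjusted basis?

Cobalt: Treynor = (14.0% − 0.8%) / 1.14 = 11.579
Ironleaf: Treynor = (20.3% − 0.8%) / 1.46 = 13.356
Highest: Ironleaf (13.356).

Ironleaf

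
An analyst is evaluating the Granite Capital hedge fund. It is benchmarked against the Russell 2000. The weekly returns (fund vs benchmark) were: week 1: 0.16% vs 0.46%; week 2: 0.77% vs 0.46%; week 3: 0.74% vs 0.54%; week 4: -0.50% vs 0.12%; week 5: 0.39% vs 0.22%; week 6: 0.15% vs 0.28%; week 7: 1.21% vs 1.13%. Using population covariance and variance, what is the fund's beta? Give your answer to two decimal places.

r̄p = 0.4171%,  r̄m = 0.4586%
Cov = Σ(rp − r̄p)(rm − r̄m) / 7 = 0.1319
Var(rm) = Σ(rm − r̄m)² / 7 = 0.0944
β = Cov / Var = 0.1319 / 0.0944 = 1.3972

1.40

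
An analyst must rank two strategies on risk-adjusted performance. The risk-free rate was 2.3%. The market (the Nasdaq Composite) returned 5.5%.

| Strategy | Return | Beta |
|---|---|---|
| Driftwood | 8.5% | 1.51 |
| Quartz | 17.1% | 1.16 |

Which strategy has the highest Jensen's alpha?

Quartz

Driftwood: α = 8.5% − [2.3% + 1.51 × (5.5% − 2.3%)] = 1.368
Quartz: α = 17.1% − [2.3% + 1.16 × (5.5% − 2.3%)] = 11.088
Highest: Quartz (11.088).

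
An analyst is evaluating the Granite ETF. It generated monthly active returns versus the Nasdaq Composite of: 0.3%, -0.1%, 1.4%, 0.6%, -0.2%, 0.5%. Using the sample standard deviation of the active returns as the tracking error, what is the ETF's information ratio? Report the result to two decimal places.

Mean return μ = 2.50 / 6 = 0.4167%
Sample σ = √[Σ(r − μ)² / 5] = √[1.6683 / 5] = √0.3337 = 0.5777%
IR = μ / tracking error = 0.4167 / 0.5777 = 0.7213

0.72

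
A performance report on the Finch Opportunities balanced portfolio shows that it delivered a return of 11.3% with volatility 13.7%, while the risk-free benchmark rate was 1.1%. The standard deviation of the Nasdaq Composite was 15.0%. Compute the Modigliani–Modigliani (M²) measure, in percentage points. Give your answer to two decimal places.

12.27

Sharpe = (Rp − Rf) / σp = (11.3% − 1.1%) / 13.7% = 0.7445
M² = Rf + Sharpe × σm = 1.1% + 0.7445 × 15.0% = 12.2675%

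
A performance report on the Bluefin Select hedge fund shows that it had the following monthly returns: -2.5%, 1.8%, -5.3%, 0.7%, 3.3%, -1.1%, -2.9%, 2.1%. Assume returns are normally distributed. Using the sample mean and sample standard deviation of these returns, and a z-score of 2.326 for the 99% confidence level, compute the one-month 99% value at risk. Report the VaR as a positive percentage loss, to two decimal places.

7.36

Mean return r̄ = -3.90 / 8 = -0.4875%
Sample std dev = √[61.0888 / 7] = 2.9541%
VaR = −(r̄ − z·σ) = −(-0.4875 − 2.326 × 2.9541) = −(-7.3587) = 7.3587%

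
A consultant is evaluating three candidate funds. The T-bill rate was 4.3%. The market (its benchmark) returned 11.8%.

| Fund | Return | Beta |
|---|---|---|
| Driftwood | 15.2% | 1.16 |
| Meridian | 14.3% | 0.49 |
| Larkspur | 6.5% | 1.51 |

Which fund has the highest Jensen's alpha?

Driftwood: α = 15.2% − [4.3% + 1.16 × (11.8% − 4.3%)] = 2.200
Meridian: α = 14.3% − [4.3% + 0.49 × (11.8% − 4.3%)] = 6.325
Larkspur: α = 6.5% − [4.3% + 1.51 × (11.8% − 4.3%)] = -9.125
Highest: Meridian (6.325).

Meridian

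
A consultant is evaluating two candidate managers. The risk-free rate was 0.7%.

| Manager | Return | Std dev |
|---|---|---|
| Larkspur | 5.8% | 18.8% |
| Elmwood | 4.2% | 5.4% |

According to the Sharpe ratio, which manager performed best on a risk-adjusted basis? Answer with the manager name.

Larkspur: Sharpe ratio = (5.8% − 0.7%) / 18.8% = 0.271
Elmwood: Sharpe ratio = (4.2% − 0.7%) / 5.4% = 0.648
Highest: Elmwood (0.648).

Elmwood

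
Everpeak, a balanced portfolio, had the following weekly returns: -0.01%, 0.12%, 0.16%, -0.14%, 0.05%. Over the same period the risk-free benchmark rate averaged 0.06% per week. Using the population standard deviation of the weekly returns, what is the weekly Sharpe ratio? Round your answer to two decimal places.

Mean return μ = 0.180 / 5 = 0.0360%
Population std dev = √[0.0557 / 5] = 0.1055%
Sharpe = (μ − rf) / σ = (0.0360 − 0.06) / 0.1055 = -0.0240 / 0.1055 = -0.2275

-0.23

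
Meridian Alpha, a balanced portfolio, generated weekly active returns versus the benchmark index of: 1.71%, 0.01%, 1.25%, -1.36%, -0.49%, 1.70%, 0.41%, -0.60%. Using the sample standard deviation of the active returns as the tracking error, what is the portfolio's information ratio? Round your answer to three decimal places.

0.288

r̄ = (1.71 + 0.01 + 1.25 − 1.36 − 0.49 + 1.7 + 0.41 − 0.6) / 8 = 0.3288%
Sample std dev = √[9.1299 / 7] = 1.1420%
IR = r̄ / tracking error = 0.3288 / 1.1420 = 0.2879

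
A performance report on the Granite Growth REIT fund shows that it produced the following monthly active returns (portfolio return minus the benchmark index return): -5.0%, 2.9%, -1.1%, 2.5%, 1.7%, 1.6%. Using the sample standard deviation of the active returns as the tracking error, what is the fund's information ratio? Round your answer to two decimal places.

0.14

r̄ = (-5 + 2.9 − 1.1 + 2.5 + 1.7 + 1.6) / 6 = 0.4333%
Σ(r − r̄)² = 45.1933; sample σ = √(45.1933/5) = 3.0064%
IR = r̄ / tracking error = 0.4333 / 3.0064 = 0.1441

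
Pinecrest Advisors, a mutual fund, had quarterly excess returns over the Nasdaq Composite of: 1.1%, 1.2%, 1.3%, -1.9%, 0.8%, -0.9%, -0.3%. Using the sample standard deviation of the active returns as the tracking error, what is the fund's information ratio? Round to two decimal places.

μ = (1.1 + 1.2 + 1.3 − 1.9 + 0.8 − 0.9 − 0.3) / 7 = 0.1857%
Σ(r − μ)² = 9.2486; sample σ = √(9.2486/6) = 1.2415%
IR = μ / tracking error = 0.1857 / 1.2415 = 0.1496

0.15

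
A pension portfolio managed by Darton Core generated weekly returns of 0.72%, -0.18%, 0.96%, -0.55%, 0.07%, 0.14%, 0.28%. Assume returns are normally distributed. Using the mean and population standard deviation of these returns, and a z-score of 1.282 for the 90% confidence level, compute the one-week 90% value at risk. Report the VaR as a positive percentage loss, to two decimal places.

r̄ = (0.72 − 0.18 + 0.96 − 0.55 + 0.07 + 0.14 + 0.28) / 7 = 1.440 / 7 = 0.2057%
Σ(r − r̄)² = 1.5816; population σ = √(1.5816/7) = 0.4753%
VaR = −(r̄ − z·σ) = −(0.2057 − 1.282 × 0.4753) = −(-0.4036) = 0.4036%

0.40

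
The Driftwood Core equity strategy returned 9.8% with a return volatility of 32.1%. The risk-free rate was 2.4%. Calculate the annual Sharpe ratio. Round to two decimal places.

Sharpe = (Rp − Rf) / σp = (9.8% − 2.4%) / 32.1% = 7.40% / 32.1% = 0.2305

0.23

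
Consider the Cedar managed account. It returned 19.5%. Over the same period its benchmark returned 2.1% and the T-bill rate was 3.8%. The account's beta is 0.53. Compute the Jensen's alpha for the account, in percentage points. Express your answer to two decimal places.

16.60

CAPM expected return = Rf + β(Rm − Rf) = 3.8% + 0.53 × (2.1% − 3.8%) = 3.8 + 0.53 × -1.70 = 2.8990%
Jensen's α = Rp − E[R] = 19.5% − 2.8990% = 16.6010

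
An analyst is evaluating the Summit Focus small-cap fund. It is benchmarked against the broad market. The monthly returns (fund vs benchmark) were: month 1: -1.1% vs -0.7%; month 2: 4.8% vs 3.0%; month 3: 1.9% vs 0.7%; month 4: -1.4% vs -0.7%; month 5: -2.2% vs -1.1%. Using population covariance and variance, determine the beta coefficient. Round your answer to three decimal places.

1.705

r̄p = 0.4000%,  r̄m = 0.2400%
Cov = Σ(rp − r̄p)(rm − r̄m) / 5 = 3.8840
Var(rm) = Σ(rm − r̄m)² / 5 = 2.2784
β = Cov / Var = 3.8840 / 2.2784 = 1.7047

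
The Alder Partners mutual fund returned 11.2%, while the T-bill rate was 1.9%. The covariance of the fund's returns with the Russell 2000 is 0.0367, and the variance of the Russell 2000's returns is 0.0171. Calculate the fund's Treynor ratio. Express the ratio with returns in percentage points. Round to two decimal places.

4.33

β = Cov / Var = 0.0367 / 0.0171 = 2.1462
Treynor = (Rp − Rf) / β = (11.2% − 1.9%) / 2.1462 = 9.30 / 2.1462 = 4.3332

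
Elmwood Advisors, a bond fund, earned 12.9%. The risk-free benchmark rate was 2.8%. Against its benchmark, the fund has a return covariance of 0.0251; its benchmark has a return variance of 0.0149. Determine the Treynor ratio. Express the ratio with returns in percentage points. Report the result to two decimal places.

6.00

β = Cov / Var = 0.0251 / 0.0149 = 1.6846
Treynor = (Rp − Rf) / β = (12.9% − 2.8%) / 1.6846 = 10.10 / 1.6846 = 5.9955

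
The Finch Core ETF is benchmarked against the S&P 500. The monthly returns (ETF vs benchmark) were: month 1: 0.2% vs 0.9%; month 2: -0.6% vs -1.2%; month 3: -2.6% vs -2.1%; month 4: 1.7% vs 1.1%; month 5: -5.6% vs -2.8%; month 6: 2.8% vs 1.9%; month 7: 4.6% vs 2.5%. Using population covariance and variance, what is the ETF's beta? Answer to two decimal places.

1.59

r̄p = 0.0714%,  r̄m = 0.0429%
Cov = Σ(rp − r̄p)(rm − r̄m) / 7 = 5.8155
Var(rm) = Σ(rm − r̄m)² / 7 = 3.6510
β = Cov / Var = 5.8155 / 3.6510 = 1.5929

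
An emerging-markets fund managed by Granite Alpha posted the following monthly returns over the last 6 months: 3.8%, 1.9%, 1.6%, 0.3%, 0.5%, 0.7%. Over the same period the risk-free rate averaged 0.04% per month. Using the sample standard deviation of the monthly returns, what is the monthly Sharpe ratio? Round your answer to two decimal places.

Mean return r̄ = 8.80 / 6 = 1.4667%
Sample std dev = √[8.5333 / 5] = 1.3064%
Sharpe = (r̄ − rf) / σ = (1.4667 − 0.04) / 1.3064 = 1.4267 / 1.3064 = 1.0921

1.09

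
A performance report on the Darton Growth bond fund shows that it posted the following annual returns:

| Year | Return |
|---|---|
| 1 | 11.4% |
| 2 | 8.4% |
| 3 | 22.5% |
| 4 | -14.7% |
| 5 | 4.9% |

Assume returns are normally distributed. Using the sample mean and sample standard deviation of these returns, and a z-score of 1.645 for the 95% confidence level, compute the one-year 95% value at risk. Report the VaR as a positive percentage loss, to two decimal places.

Mean return r̄ = 32.50 / 5 = 6.5000%
Sample σ = √[Σ(r − r̄)² / 4] = √[735.6200 / 4] = √183.9050 = 13.5612%
VaR = −(r̄ − z·σ) = −(6.5000 − 1.645 × 13.5612) = −(-15.8082) = 15.8082%

15.81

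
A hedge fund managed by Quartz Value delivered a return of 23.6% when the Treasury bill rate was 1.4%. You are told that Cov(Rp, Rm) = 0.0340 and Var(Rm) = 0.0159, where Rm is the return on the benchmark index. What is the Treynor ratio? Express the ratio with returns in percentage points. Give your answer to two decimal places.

10.38

β = Cov / Var = 0.0340 / 0.0159 = 2.1384
Treynor = (Rp − Rf) / β = (23.6% − 1.4%) / 2.1384 = 22.20 / 2.1384 = 10.3816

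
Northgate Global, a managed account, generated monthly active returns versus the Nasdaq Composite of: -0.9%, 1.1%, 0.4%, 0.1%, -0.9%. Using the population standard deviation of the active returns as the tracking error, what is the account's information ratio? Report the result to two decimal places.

-0.05

μ = (-0.9 + 1.1 + 0.4 + 0.1 − 0.9) / 5 = -0.20 / 5 = -0.0400%
Σ(r − μ)² = (-0.9 − (-0.0400))² + (1.1 − (-0.0400))² + (0.4 − (-0.0400))² + … = 2.9920
σ = √[2.9920 / 5] = 0.7736%
IR = μ / tracking error = -0.0400 / 0.7736 = -0.0517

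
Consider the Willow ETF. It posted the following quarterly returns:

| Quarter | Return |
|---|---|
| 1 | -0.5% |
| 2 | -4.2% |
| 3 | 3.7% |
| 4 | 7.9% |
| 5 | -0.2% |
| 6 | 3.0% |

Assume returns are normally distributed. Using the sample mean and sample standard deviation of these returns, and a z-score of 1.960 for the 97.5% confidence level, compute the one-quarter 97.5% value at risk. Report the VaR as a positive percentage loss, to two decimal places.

6.58

Mean return μ = 9.70 / 6 = 1.6167%
Sample std dev = √[87.3483 / 5] = 4.1797%
VaR = −(μ − z·σ) = −(1.6167 − 1.960 × 4.1797) = −(-6.5755) = 6.5755%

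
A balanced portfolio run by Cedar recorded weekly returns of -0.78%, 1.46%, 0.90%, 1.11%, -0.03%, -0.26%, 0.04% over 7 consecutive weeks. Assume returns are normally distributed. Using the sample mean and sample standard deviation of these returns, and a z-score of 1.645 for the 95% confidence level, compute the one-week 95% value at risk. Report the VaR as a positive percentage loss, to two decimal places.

0.99

μ = (-0.78 + 1.46 + 0.9 + 1.11 − 0.03 − 0.26 + 0.04) / 7 = 2.440 / 7 = 0.3486%
Sample std dev = √[4.0017 / 6] = 0.8167%
VaR = −(μ − z·σ) = −(0.3486 − 1.645 × 0.8167) = −(-0.9949) = 0.9949%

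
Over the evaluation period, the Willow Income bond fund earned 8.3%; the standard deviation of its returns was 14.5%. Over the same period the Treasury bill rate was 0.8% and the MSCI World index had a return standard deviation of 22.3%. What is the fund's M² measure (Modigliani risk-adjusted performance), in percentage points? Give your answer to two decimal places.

12.33

Sharpe = (Rp − Rf) / σp = (8.3% − 0.8%) / 14.5% = 0.5172
M² = Rf + Sharpe × σm = 0.8% + 0.5172 × 22.3% = 12.3336%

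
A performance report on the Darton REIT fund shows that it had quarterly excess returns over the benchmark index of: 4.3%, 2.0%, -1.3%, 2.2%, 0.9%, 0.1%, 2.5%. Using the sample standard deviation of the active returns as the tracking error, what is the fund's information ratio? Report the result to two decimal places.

μ = (4.3 + 2 − 1.3 + 2.2 + 0.9 + 0.1 + 2.5) / 7 = 1.5286%
Sample std dev = √[19.7343 / 6] = 1.8136%
IR = μ / tracking error = 1.5286 / 1.8136 = 0.8429

0.84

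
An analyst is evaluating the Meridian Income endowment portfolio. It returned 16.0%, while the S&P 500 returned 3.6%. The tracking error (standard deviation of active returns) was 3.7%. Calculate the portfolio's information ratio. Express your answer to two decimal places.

IR = (Rp − Rb) / TE = (16.0% − 3.6%) / 3.7% = 12.40% / 3.7% = 3.3514

3.35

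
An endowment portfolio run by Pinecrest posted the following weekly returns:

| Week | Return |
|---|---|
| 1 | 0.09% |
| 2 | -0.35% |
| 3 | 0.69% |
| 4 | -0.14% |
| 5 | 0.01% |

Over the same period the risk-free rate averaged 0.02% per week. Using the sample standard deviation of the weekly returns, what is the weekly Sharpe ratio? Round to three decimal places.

μ = (0.09 − 0.35 + 0.69 − 0.14 + 0.01) / 5 = 0.300 / 5 = 0.0600%
Σ(r − μ)² = 0.6084; sample σ = √(0.6084/4) = 0.3900%
Sharpe = (μ − rf) / σ = (0.0600 − 0.02) / 0.3900 = 0.0400 / 0.3900 = 0.1026

0.103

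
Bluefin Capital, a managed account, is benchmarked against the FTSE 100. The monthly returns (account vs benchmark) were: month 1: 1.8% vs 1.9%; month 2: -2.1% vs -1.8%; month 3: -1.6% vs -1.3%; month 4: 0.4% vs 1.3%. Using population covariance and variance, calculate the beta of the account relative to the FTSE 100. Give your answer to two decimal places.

r̄p = -0.3750%,  r̄m = 0.0250%
Cov = Σ(rp − r̄p)(rm − r̄m) / 4 = 2.4594
Var(rm) = Σ(rm − r̄m)² / 4 = 2.5569
β = Cov / Var = 2.4594 / 2.5569 = 0.9619

0.96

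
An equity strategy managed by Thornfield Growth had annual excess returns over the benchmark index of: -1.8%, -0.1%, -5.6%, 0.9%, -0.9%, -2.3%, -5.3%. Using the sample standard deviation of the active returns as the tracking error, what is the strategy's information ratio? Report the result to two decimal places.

r̄ = (-1.8 − 0.1 − 5.6 + 0.9 − 0.9 − 2.3 − 5.3) / 7 = -15.10 / 7 = -2.1571%
Σ(r − r̄)² = (-1.8 − (-2.1571))² + (-0.1 − (-2.1571))² + (-5.6 − (-2.1571))² + … = 37.0371
sample σ = √(37.0371 / 6) = √6.1729 = 2.4845%
IR = r̄ / tracking error = -2.1571 / 2.4845 = -0.8682

-0.87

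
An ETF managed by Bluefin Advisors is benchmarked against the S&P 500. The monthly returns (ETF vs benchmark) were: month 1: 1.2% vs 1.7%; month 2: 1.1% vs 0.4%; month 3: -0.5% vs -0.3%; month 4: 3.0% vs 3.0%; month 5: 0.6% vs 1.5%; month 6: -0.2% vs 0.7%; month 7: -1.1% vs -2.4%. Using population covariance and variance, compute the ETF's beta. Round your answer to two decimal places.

r̄p = 0.5857%,  r̄m = 0.6571%
Cov = Σ(rp − r̄p)(rm − r̄m) / 7 = 1.7622
Var(rm) = Σ(rm − r̄m)² / 7 = 2.5167
β = Cov / Var = 1.7622 / 2.5167 = 0.7002

0.70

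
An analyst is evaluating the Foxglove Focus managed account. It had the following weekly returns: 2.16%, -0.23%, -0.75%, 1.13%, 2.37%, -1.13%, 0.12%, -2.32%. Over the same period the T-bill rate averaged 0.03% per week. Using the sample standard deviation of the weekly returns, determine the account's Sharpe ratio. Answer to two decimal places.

μ = (2.16 − 0.23 − 0.75 + 1.13 + 2.37 − 1.13 + 0.12 − 2.32) / 8 = 1.350 / 8 = 0.1688%
Σ(r − μ)² = (2.16 − 0.1688)² + (-0.23 − 0.1688)² + (-0.75 − 0.1688)² + … = 18.6207
sample σ = √(18.6207 / 7) = √2.6601 = 1.6310%
Sharpe = (μ − rf) / σ = (0.1688 − 0.03) / 1.6310 = 0.1388 / 1.6310 = 0.0851

0.09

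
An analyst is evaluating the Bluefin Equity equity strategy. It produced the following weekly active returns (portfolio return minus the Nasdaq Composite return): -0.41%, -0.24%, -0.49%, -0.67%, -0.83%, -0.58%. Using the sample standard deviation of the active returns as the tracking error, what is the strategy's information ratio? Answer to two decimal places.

Mean return r̄ = -3.220 / 6 = -0.5367%
Sample std dev = √[0.2119 / 5] = 0.2059%
IR = r̄ / tracking error = -0.5367 / 0.2059 = -2.6066

-2.61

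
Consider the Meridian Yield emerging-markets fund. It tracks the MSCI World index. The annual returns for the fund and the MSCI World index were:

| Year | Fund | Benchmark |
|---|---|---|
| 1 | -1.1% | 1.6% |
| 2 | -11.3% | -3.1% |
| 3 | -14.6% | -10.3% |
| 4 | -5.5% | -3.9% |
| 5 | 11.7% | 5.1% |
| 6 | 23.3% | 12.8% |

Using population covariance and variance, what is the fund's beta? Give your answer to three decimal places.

r̄p = 0.4167%,  r̄m = 0.3667%
Cov = Σ(rp − r̄p)(rm − r̄m) / 6 = 93.6822
Var(rm) = Σ(rm − r̄m)² / 6 = 53.7522
β = Cov / Var = 93.6822 / 53.7522 = 1.7429

1.743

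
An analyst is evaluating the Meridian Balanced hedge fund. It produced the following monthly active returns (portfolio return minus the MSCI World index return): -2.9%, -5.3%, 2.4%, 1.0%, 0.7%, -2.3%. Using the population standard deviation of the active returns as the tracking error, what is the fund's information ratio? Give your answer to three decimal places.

r̄ = (-2.9 − 5.3 + 2.4 + 1 + 0.7 − 2.3) / 6 = -1.0667%
Σ(r − r̄)² = (-2.9 − (-1.0667))² + (-5.3 − (-1.0667))² + (2.4 − (-1.0667))² + … = 42.2133
σ = √[42.2133 / 6] = 2.6525%
IR = r̄ / tracking error = -1.0667 / 2.6525 = -0.4021

-0.402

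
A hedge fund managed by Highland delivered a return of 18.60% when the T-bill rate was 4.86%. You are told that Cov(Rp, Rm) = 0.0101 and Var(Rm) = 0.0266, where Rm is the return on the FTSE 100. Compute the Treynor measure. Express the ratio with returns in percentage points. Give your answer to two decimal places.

β = Cov / Var = 0.0101 / 0.0266 = 0.3797
Treynor = (Rp − Rf) / β = (18.60% − 4.86%) / 0.3797 = 13.74 / 0.3797 = 36.1865

36.19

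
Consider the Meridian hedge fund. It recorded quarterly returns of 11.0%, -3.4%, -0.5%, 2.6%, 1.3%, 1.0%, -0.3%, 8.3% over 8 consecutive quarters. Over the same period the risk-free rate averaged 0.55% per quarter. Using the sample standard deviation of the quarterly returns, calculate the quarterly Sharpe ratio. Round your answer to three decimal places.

0.406

r̄ = (11 − 3.4 − 0.5 + 2.6 + 1.3 + 1 − 0.3 + 8.3) / 8 = 2.5000%
Σ(r − r̄)² = (11 − 2.5000)² + (-3.4 − 2.5000)² + (-0.5 − 2.5000)² + … = 161.2400
σ = √[161.2400 / 7] = 4.7994%
Sharpe = (r̄ − rf) / σ = (2.5000 − 0.55) / 4.7994 = 1.9500 / 4.7994 = 0.4063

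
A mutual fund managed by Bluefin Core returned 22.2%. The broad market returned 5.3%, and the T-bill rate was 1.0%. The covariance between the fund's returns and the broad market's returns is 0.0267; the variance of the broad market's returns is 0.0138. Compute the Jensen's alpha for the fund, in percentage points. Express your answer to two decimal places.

β = Cov / Var = 0.0267 / 0.0138 = 1.9348
E[R] = Rf + β(Rm − Rf) = 1.0% + 1.9348 × (5.3% − 1.0%) = 9.3196%
α = Rp − E[R] = 22.2% − 9.3196% = 12.8804

12.88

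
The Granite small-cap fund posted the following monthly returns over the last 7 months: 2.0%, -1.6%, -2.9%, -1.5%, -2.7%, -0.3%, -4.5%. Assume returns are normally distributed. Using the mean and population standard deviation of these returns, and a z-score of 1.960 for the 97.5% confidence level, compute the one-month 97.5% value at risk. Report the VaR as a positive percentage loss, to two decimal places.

μ = (2 − 1.6 − 2.9 − 1.5 − 2.7 − 0.3 − 4.5) / 7 = -1.6429%
Population σ = √[Σ(r − μ)² / 7] = √[25.9571 / 7] = √3.7082 = 1.9257%
VaR = −(μ − z·σ) = −(-1.6429 − 1.960 × 1.9257) = −(-5.4173) = 5.4173%

5.42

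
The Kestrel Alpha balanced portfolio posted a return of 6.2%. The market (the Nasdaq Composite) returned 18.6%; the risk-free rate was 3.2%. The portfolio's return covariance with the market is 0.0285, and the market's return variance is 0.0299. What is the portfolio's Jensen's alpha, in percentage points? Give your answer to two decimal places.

-11.68

β = Cov / Var = 0.0285 / 0.0299 = 0.9532
E[R] = Rf + β(Rm − Rf) = 3.2% + 0.9532 × (18.6% − 3.2%) = 17.8793%
α = Rp − E[R] = 6.2% − 17.8793% = -11.6793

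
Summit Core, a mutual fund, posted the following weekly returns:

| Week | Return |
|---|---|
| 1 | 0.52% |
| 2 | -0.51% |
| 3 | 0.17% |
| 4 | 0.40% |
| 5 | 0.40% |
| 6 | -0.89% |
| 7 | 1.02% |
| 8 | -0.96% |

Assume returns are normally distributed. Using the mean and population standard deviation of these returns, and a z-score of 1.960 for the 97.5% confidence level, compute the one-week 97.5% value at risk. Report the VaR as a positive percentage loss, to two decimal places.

μ = (0.52 − 0.51 + 0.17 + 0.4 + 0.4 − 0.89 + 1.02 − 0.96) / 8 = 0.0188%
Σ(r − μ)² = (0.52 − 0.0188)² + (-0.51 − 0.0188)² + … = 3.6307
population σ = √(3.6307 / 8) = √0.4538 = 0.6736%
VaR = −(μ − z·σ) = −(0.0188 − 1.960 × 0.6736) = −(-1.3015) = 1.3015%

1.30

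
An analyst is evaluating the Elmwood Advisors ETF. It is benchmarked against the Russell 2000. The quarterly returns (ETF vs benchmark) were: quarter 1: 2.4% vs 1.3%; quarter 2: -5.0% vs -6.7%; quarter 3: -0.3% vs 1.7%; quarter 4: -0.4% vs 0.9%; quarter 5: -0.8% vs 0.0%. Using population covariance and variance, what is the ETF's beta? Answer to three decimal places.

0.687

r̄p = -0.8200%,  r̄m = -0.5600%
Cov = Σ(rp − r̄p)(rm − r̄m) / 5 = 6.6908
Var(rm) = Σ(rm − r̄m)² / 5 = 9.7424
β = Cov / Var = 6.6908 / 9.7424 = 0.6868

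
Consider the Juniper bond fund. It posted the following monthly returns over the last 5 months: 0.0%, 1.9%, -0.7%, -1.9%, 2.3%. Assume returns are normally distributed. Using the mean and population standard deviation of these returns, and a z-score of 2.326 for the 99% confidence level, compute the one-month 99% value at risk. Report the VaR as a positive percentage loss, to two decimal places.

r̄ = (0 + 1.9 − 0.7 − 1.9 + 2.3) / 5 = 0.3200%
Σ(r − r̄)² = (0 − 0.3200)² + (1.9 − 0.3200)² + (-0.7 − 0.3200)² + … = 12.4880
population σ = √(12.4880 / 5) = √2.4976 = 1.5804%
VaR = −(r̄ − z·σ) = −(0.3200 − 2.326 × 1.5804) = −(-3.3560) = 3.3560%

3.36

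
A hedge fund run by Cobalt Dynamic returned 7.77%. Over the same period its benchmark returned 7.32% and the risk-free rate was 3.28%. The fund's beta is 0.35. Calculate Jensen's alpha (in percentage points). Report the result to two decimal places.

CAPM expected return = Rf + β(Rm − Rf) = 3.28% + 0.35 × (7.32% − 3.28%) = 3.28 + 0.35 × 4.04 = 4.6940%
Jensen's α = Rp − E[R] = 7.77% − 4.6940% = 3.0760

3.08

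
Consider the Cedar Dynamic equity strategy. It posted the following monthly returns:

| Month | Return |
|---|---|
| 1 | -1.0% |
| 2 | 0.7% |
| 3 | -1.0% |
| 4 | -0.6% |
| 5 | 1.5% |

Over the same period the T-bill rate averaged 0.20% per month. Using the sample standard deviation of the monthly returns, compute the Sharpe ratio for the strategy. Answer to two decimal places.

-0.25

Mean return r̄ = -0.40 / 5 = -0.0800%
Sample std dev = √[5.0680 / 4] = 1.1256%
Sharpe = (r̄ − rf) / σ = (-0.0800 − 0.2) / 1.1256 = -0.2800 / 1.1256 = -0.2488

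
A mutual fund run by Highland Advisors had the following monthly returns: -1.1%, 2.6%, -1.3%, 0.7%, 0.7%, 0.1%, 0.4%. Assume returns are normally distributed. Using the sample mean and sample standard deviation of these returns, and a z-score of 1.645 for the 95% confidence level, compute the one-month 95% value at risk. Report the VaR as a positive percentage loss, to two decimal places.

Mean return r̄ = 2.10 / 7 = 0.3000%
Σ(r − r̄)² = (-1.1 − 0.3000)² + (2.6 − 0.3000)² + … = 10.1800
sample σ = √(10.1800 / 6) = √1.6967 = 1.3026%
VaR = −(r̄ − z·σ) = −(0.3000 − 1.645 × 1.3026) = −(-1.8428) = 1.8428%

1.84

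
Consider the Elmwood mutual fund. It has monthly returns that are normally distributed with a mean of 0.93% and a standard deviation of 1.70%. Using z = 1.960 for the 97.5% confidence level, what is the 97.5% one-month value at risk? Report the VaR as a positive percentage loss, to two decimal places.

2.40

VaR (as % loss) = −(μ − z·σ) = −(0.93% − 1.960 × 1.70%) = −(-2.4020%) = 2.4020%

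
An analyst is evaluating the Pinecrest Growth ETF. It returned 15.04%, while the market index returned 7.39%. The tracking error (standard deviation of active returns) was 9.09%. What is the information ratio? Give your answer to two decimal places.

IR = (Rp − Rb) / TE = (15.04% − 7.39%) / 9.09% = 7.65% / 9.09% = 0.8416

0.84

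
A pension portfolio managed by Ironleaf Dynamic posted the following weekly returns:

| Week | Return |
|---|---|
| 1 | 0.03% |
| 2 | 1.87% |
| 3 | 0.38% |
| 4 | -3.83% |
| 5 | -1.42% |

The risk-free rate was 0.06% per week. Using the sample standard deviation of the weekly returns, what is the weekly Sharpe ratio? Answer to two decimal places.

-0.30

r̄ = (0.03 + 1.87 + 0.38 − 3.83 − 1.42) / 5 = -0.5940%
Sample std dev = √[18.5633 / 4] = 2.1543%
Sharpe = (r̄ − rf) / σ = (-0.5940 − 0.06) / 2.1543 = -0.6540 / 2.1543 = -0.3036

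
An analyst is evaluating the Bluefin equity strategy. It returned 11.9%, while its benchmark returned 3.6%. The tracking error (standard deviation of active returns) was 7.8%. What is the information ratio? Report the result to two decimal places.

1.06

IR = (Rp − Rb) / TE = (11.9% − 3.6%) / 7.8% = 8.30% / 7.8% = 1.0641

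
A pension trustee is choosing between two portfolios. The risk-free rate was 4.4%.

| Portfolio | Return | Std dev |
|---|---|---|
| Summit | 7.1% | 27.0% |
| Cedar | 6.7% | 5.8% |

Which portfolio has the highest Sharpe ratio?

Cedar

Summit: Sharpe ratio = (7.1% − 4.4%) / 27.0% = 0.100
Cedar: Sharpe ratio = (6.7% − 4.4%) / 5.8% = 0.397
Highest: Cedar (0.397).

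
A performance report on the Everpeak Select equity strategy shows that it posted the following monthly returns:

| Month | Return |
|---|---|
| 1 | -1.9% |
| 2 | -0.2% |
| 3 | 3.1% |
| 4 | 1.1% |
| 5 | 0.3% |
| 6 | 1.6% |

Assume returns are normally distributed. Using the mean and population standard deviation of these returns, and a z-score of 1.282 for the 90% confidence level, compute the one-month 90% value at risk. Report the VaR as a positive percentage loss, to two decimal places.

1.32

Mean return r̄ = 4.00 / 6 = 0.6667%
Σ(r − r̄)² = 14.4533; population σ = √(14.4533/6) = 1.5521%
VaR = −(r̄ − z·σ) = −(0.6667 − 1.282 × 1.5521) = −(-1.3231) = 1.3231%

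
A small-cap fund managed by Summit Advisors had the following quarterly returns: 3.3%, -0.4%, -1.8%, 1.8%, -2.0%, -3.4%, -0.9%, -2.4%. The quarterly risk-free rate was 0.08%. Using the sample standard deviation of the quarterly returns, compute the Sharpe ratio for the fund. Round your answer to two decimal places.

-0.36

r̄ = (3.3 − 0.4 − 1.8 + 1.8 − 2 − 3.4 − 0.9 − 2.4) / 8 = -5.80 / 8 = -0.7250%
Σ(r − r̄)² = (3.3 − (-0.7250))² + (-0.4 − (-0.7250))² + (-1.8 − (-0.7250))² + … = 35.4550
σ = √[35.4550 / 7] = 2.2506%
Sharpe = (r̄ − rf) / σ = (-0.7250 − 0.08) / 2.2506 = -0.8050 / 2.2506 = -0.3577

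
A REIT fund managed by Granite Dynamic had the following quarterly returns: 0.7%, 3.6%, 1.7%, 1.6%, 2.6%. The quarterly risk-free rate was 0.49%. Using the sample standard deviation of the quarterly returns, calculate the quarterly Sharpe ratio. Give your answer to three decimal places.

1.407

Mean return r̄ = 10.20 / 5 = 2.0400%
Σ(r − r̄)² = (0.7 − 2.0400)² + (3.6 − 2.0400)² + (1.7 − 2.0400)² + … = 4.8520
σ = √[4.8520 / 4] = 1.1014%
Sharpe = (r̄ − rf) / σ = (2.0400 − 0.49) / 1.1014 = 1.5500 / 1.1014 = 1.4073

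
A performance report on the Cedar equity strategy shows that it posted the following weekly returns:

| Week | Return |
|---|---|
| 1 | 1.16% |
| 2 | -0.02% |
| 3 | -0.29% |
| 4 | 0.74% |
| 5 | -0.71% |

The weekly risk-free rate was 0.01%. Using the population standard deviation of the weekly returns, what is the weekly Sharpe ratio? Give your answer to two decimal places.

r̄ = (1.16 − 0.02 − 0.29 + 0.74 − 0.71) / 5 = 0.1760%
Σ(r − r̄)² = 2.3269; population σ = √(2.3269/5) = 0.6822%
Sharpe = (r̄ − rf) / σ = (0.1760 − 0.01) / 0.6822 = 0.1660 / 0.6822 = 0.2433

0.24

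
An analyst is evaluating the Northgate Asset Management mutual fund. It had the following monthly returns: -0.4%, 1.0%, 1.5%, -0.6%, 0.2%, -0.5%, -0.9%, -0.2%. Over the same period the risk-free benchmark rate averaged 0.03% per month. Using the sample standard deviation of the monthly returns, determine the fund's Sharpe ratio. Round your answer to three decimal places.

-0.021

Mean return r̄ = 0.10 / 8 = 0.0125%
Σ(r − r̄)² = (-0.4 − 0.0125)² + (1 − 0.0125)² + (1.5 − 0.0125)² + … = 4.9088
sample σ = √(4.9088 / 7) = √0.7013 = 0.8374%
Sharpe = (r̄ − rf) / σ = (0.0125 − 0.03) / 0.8374 = -0.0175 / 0.8374 = -0.0209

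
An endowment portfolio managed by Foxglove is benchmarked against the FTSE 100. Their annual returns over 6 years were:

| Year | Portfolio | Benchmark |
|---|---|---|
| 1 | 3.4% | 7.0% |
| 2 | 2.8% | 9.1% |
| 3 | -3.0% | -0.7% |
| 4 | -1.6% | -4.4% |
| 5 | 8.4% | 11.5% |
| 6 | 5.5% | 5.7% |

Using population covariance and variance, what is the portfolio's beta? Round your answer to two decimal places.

0.62

r̄p = 2.5833%,  r̄m = 4.7000%
Cov = Σ(rp − r̄p)(rm − r̄m) / 6 = 18.9200
Var(rm) = Σ(rm − r̄m)² / 6 = 30.6433
β = Cov / Var = 18.9200 / 30.6433 = 0.6174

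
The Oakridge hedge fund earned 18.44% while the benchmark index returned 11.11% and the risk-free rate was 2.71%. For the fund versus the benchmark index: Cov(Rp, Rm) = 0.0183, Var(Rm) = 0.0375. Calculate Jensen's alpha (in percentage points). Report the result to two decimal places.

β = Cov / Var = 0.0183 / 0.0375 = 0.4880
E[R] = Rf + β(Rm − Rf) = 2.71% + 0.4880 × (11.11% − 2.71%) = 6.8092%
α = Rp − E[R] = 18.44% − 6.8092% = 11.6308

11.63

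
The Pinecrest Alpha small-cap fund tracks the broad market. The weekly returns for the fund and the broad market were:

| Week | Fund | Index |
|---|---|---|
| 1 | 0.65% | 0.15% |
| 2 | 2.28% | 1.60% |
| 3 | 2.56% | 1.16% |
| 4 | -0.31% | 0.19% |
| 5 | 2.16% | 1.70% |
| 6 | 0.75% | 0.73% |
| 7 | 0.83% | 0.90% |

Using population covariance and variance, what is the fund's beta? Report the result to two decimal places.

r̄p = 1.2743%,  r̄m = 0.9186%
Cov = Σ(rp − r̄p)(rm − r̄m) / 7 = 0.4899
Var(rm) = Σ(rm − r̄m)² / 7 = 0.3272
β = Cov / Var = 0.4899 / 0.3272 = 1.4972

1.50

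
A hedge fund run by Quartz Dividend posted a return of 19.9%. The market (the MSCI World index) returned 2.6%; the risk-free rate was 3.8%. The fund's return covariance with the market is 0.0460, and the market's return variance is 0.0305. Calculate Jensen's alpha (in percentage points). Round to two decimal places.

17.91

β = Cov / Var = 0.0460 / 0.0305 = 1.5082
E[R] = Rf + β(Rm − Rf) = 3.8% + 1.5082 × (2.6% − 3.8%) = 1.9902%
α = Rp − E[R] = 19.9% − 1.9902% = 17.9098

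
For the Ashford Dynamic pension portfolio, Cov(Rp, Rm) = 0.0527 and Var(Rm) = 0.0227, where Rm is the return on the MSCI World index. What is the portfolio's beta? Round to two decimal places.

2.32

β = Cov(Rp, Rm) / Var(Rm) = 0.0527 / 0.0227 = 2.3216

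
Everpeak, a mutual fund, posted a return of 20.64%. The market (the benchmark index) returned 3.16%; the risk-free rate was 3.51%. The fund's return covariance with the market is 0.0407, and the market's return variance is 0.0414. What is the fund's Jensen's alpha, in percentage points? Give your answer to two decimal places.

β = Cov / Var = 0.0407 / 0.0414 = 0.9831
E[R] = Rf + β(Rm − Rf) = 3.51% + 0.9831 × (3.16% − 3.51%) = 3.1659%
α = Rp − E[R] = 20.64% − 3.1659% = 17.4741

17.47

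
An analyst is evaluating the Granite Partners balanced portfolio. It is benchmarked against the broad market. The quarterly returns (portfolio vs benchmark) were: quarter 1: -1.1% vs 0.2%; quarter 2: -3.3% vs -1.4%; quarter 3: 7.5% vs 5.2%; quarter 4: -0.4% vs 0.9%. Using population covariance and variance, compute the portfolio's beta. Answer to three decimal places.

1.666

r̄p = 0.6750%,  r̄m = 1.2250%
Cov = Σ(rp − r̄p)(rm − r̄m) / 4 = 9.9331
Var(rm) = Σ(rm − r̄m)² / 4 = 5.9619
β = Cov / Var = 9.9331 / 5.9619 = 1.6661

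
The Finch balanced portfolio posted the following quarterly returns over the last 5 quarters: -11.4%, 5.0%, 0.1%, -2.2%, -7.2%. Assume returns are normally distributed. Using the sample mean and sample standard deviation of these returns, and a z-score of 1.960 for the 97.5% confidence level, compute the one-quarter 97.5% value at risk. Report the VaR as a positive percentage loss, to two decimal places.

15.63

Mean return r̄ = -15.70 / 5 = -3.1400%
Sample std dev = √[162.3520 / 4] = 6.3709%
VaR = −(r̄ − z·σ) = −(-3.1400 − 1.960 × 6.3709) = −(-15.6270) = 15.6270%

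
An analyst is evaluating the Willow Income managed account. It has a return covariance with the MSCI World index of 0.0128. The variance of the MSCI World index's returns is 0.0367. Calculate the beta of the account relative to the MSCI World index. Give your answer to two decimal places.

β = Cov(Rp, Rm) / Var(Rm) = 0.0128 / 0.0367 = 0.3488

0.35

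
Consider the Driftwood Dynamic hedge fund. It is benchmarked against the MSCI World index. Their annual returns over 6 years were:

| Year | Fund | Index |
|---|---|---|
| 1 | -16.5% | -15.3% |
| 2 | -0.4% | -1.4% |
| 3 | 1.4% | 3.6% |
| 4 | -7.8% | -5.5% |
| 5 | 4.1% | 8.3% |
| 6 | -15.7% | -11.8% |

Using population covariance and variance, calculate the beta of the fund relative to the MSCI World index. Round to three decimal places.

r̄p = -5.8167%,  r̄m = -3.6833%
Cov = Σ(rp − r̄p)(rm − r̄m) / 6 = 65.2819
Var(rm) = Σ(rm − r̄m)² / 6 = 67.6647
β = Cov / Var = 65.2819 / 67.6647 = 0.9648

0.965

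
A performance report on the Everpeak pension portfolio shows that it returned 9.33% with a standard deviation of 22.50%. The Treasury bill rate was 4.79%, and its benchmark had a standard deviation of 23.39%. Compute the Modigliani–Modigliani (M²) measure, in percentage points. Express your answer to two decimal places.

9.51

Sharpe = (Rp − Rf) / σp = (9.33% − 4.79%) / 22.50% = 0.2018
M² = Rf + Sharpe × σm = 4.79% + 0.2018 × 23.39% = 9.5101%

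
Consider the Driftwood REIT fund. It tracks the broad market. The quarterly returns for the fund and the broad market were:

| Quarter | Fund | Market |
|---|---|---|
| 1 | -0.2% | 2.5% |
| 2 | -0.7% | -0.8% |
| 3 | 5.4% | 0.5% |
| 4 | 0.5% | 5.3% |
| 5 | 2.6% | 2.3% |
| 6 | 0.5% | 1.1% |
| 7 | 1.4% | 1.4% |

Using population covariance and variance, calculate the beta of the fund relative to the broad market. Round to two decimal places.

-0.13

r̄p = 1.3571%,  r̄m = 1.7571%
Cov = Σ(rp − r̄p)(rm − r̄m) / 7 = -0.3990
Var(rm) = Σ(rm − r̄m)² / 7 = 3.1539
β = Cov / Var = -0.3990 / 3.1539 = -0.1265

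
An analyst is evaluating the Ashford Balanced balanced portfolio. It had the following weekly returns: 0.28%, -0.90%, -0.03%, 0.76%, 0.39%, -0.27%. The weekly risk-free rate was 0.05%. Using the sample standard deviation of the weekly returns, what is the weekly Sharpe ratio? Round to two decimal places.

-0.02

Mean return μ = 0.230 / 6 = 0.0383%
Sample σ = √[Σ(r − μ)² / 5] = √[1.6831 / 5] = √0.3366 = 0.5802%
Sharpe = (μ − rf) / σ = (0.0383 − 0.05) / 0.5802 = -0.0117 / 0.5802 = -0.0202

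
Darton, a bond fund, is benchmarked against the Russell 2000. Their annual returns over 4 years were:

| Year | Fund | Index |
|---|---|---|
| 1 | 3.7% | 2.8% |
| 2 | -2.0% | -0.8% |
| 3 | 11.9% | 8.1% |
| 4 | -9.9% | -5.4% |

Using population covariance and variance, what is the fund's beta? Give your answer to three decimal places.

r̄p = 0.9250%,  r̄m = 1.1750%
Cov = Σ(rp − r̄p)(rm − r̄m) / 4 = 39.3656
Var(rm) = Σ(rm − r̄m)² / 4 = 24.4319
β = Cov / Var = 39.3656 / 24.4319 = 1.6112

1.611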